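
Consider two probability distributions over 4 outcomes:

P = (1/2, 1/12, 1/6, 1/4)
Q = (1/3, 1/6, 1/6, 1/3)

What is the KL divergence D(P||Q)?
D(P||Q) = Σ P(i) log₂(P(i)/Q(i))
  i=0: (1/2) × log₂((1/2)/(1/3)) = (1/2) × log₂(3/2) = 0.2925
  i=1: (1/12) × log₂((1/12)/(1/6)) = (1/12) × log₂(1/2) = -0.0833
  i=2: (1/6) × log₂((1/6)/(1/6)) = (1/6) × log₂(1) = 0.0000
  i=3: (1/4) × log₂((1/4)/(1/3)) = (1/4) × log₂(3/4) = -0.1038
D(P||Q) = 0.2925 - 0.0833 + 0.0000 - 0.1038
  = 0.1054 bits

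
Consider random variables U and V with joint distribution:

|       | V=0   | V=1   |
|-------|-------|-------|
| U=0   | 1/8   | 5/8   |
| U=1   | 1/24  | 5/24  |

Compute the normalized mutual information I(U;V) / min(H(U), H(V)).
Marginal P(U) (row sums):
  P(U=0) = 1/8 + 5/8 = 3/4
  P(U=1) = 1/24 + 5/24 = 1/4
Marginal P(V) (column sums):
  P(V=0) = 1/8 + 1/24 = 1/6
  P(V=1) = 5/8 + 5/24 = 5/6

H(U) = -[(3/4)·log₂(3/4) + (1/4)·log₂(1/4)]
  = 0.3113 + 0.5000
  = 0.8113 bits
H(V) = -[(1/6)·log₂(1/6) + (5/6)·log₂(5/6)]
  = 0.4308 + 0.2192
  = 0.6500 bits
H(U,V) = -[(1/8)·log₂(1/8) + (5/8)·log₂(5/8) + (1/24)·log₂(1/24) + (5/24)·log₂(5/24)]
  = 0.3750 + 0.4238 + 0.1910 + 0.4715
  = 1.4613 bits

I(U;V) = H(U) + H(V) - H(U,V)
  = 0.8113 + 0.6500 - 1.4613
  = 0.0000 bits

min(H(U), H(V)) = min(0.8113, 0.6500) = 0.6500 bits
Normalized MI = 0.0000 / 0.6500 = 0.0000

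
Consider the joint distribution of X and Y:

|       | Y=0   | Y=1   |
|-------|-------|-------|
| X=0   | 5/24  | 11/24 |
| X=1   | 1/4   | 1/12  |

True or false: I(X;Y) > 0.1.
Marginal P(X) (row sums):
  P(X=0) = 5/24 + 11/24 = 2/3
  P(X=1) = 1/4 + 1/12 = 1/3
Marginal P(Y) (column sums):
  P(Y=0) = 5/24 + 1/4 = 11/24
  P(Y=1) = 11/24 + 1/12 = 13/24

H(X) = -[(2/3)·log₂(2/3) + (1/3)·log₂(1/3)]
  = 0.3900 + 0.5283
  = 0.9183 bits
H(Y) = -[(11/24)·log₂(11/24) + (13/24)·log₂(13/24)]
  = 0.5159 + 0.4791
  = 0.9950 bits
H(X,Y) = -[(5/24)·log₂(5/24) + (11/24)·log₂(11/24) + (1/4)·log₂(1/4) + (1/12)·log₂(1/12)]
  = 0.4715 + 0.5159 + 0.5000 + 0.2987
  = 1.7861 bits

I(X;Y) = H(X) + H(Y) - H(X,Y)
  = 0.9183 + 0.9950 - 1.7861
  = 0.1272 bits

True. I(X;Y) = 0.1272 bits, which is > 0.1 bits.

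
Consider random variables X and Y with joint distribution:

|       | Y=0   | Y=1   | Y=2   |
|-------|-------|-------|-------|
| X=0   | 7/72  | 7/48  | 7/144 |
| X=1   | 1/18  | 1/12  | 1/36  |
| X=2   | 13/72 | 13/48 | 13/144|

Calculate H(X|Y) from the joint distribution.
Marginal P(Y) (column sums):
  P(Y=0) = 7/72 + 1/18 + 13/72 = 1/3
  P(Y=1) = 7/48 + 1/12 + 13/48 = 1/2
  P(Y=2) = 7/144 + 1/36 + 13/144 = 1/6

H(X|Y) = -Σ P(X,Y)·log₂ P(X|Y), where P(X|Y) = P(X,Y) / P(Y)
  (X=0,Y=0): P(X|Y) = (7/72)/(1/3) = 7/24;  -(7/72)·log₂(7/24) = 0.1728
  (X=0,Y=1): P(X|Y) = (7/48)/(1/2) = 7/24;  -(7/48)·log₂(7/24) = 0.2592
  (X=0,Y=2): P(X|Y) = (7/144)/(1/6) = 7/24;  -(7/144)·log₂(7/24) = 0.0864
  (X=1,Y=0): P(X|Y) = (1/18)/(1/3) = 1/6;  -(1/18)·log₂(1/6) = 0.1436
  (X=1,Y=1): P(X|Y) = (1/12)/(1/2) = 1/6;  -(1/12)·log₂(1/6) = 0.2154
  (X=1,Y=2): P(X|Y) = (1/36)/(1/6) = 1/6;  -(1/36)·log₂(1/6) = 0.0718
  (X=2,Y=0): P(X|Y) = (13/72)/(1/3) = 13/24;  -(13/72)·log₂(13/24) = 0.1597
  (X=2,Y=1): P(X|Y) = (13/48)/(1/2) = 13/24;  -(13/48)·log₂(13/24) = 0.2396
  (X=2,Y=2): P(X|Y) = (13/144)/(1/6) = 13/24;  -(13/144)·log₂(13/24) = 0.0799
H(X|Y) = 0.1728 + 0.2592 + 0.0864 + 0.1436 + 0.2154 + 0.0718 + 0.1597 + 0.2396 + 0.0799
  = 1.4284 bits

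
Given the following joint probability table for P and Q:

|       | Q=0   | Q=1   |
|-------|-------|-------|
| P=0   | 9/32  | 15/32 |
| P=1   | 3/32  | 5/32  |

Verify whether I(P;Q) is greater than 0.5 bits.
Marginal P(P) (row sums):
  P(P=0) = 9/32 + 15/32 = 3/4
  P(P=1) = 3/32 + 5/32 = 1/4
Marginal P(Q) (column sums):
  P(Q=0) = 9/32 + 3/32 = 3/8
  P(Q=1) = 15/32 + 5/32 = 5/8

H(P) = -[(3/4)·log₂(3/4) + (1/4)·log₂(1/4)]
  = 0.3113 + 0.5000
  = 0.8113 bits
H(Q) = -[(3/8)·log₂(3/8) + (5/8)·log₂(5/8)]
  = 0.5306 + 0.4238
  = 0.9544 bits
H(P,Q) = -[(9/32)·log₂(9/32) + (15/32)·log₂(15/32) + (3/32)·log₂(3/32) + (5/32)·log₂(5/32)]
  = 0.5147 + 0.5124 + 0.3202 + 0.4184
  = 1.7657 bits

I(P;Q) = H(P) + H(Q) - H(P,Q)
  = 0.8113 + 0.9544 - 1.7657
  = 0.0000 bits

No. I(P;Q) = 0.0000 bits, which is ≤ 0.5 bits.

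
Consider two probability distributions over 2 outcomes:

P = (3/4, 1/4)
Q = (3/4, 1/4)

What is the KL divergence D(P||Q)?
D(P||Q) = Σ P(i) log₂(P(i)/Q(i))
  i=0: (3/4) × log₂((3/4)/(3/4)) = (3/4) × log₂(1) = 0.0000
  i=1: (1/4) × log₂((1/4)/(1/4)) = (1/4) × log₂(1) = 0.0000
D(P||Q) = 0.0000 + 0.0000
  = 0.0000 bits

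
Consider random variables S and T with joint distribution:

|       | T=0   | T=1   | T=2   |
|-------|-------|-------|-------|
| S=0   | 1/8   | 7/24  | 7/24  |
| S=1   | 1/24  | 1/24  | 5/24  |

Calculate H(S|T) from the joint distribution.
Marginal P(T) (column sums):
  P(T=0) = 1/8 + 1/24 = 1/6
  P(T=1) = 7/24 + 1/24 = 1/3
  P(T=2) = 7/24 + 5/24 = 1/2

H(S|T) = -Σ P(S,T)·log₂ P(S|T), where P(S|T) = P(S,T) / P(T)
  (S=0,T=0): P(S|T) = (1/8)/(1/6) = 3/4;  -(1/8)·log₂(3/4) = 0.0519
  (S=0,T=1): P(S|T) = (7/24)/(1/3) = 7/8;  -(7/24)·log₂(7/8) = 0.0562
  (S=0,T=2): P(S|T) = (7/24)/(1/2) = 7/12;  -(7/24)·log₂(7/12) = 0.2268
  (S=1,T=0): P(S|T) = (1/24)/(1/6) = 1/4;  -(1/24)·log₂(1/4) = 0.0833
  (S=1,T=1): P(S|T) = (1/24)/(1/3) = 1/8;  -(1/24)·log₂(1/8) = 0.1250
  (S=1,T=2): P(S|T) = (5/24)/(1/2) = 5/12;  -(5/24)·log₂(5/12) = 0.2631
H(S|T) = 0.0519 + 0.0562 + 0.2268 + 0.0833 + 0.1250 + 0.2631
  = 0.8063 bits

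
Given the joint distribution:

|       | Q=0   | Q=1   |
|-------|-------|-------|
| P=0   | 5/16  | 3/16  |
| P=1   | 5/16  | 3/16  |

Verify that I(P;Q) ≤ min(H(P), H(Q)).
Marginal P(P) (row sums):
  P(P=0) = 5/16 + 3/16 = 1/2
  P(P=1) = 5/16 + 3/16 = 1/2
Marginal P(Q) (column sums):
  P(Q=0) = 5/16 + 5/16 = 5/8
  P(Q=1) = 3/16 + 3/16 = 3/8

H(P) = -[(1/2)·log₂(1/2) + (1/2)·log₂(1/2)]
  = 0.5000 + 0.5000
  = 1.0000 bits
H(Q) = -[(5/8)·log₂(5/8) + (3/8)·log₂(3/8)]
  = 0.4238 + 0.5306
  = 0.9544 bits
H(P,Q) = -[(5/16)·log₂(5/16) + (3/16)·log₂(3/16) + (5/16)·log₂(5/16) + (3/16)·log₂(3/16)]
  = 0.5244 + 0.4528 + 0.5244 + 0.4528
  = 1.9544 bits

I(P;Q) = H(P) + H(Q) - H(P,Q)
  = 1.0000 + 0.9544 - 1.9544
  = 0.0000 bits

min(H(P), H(Q)) = min(1.0000, 0.9544) = 0.9544 bits
Since 0.0000 ≤ 0.9544, the bound is satisfied ✓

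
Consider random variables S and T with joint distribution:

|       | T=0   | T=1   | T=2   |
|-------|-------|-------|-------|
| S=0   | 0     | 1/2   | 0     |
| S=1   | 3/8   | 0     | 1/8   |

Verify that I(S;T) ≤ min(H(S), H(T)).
Marginal P(S) (row sums):
  P(S=0) = 0 + 1/2 + 0 = 1/2
  P(S=1) = 3/8 + 0 + 1/8 = 1/2
Marginal P(T) (column sums):
  P(T=0) = 0 + 3/8 = 3/8
  P(T=1) = 1/2 + 0 = 1/2
  P(T=2) = 0 + 1/8 = 1/8

H(S) = -[(1/2)·log₂(1/2) + (1/2)·log₂(1/2)]
  = 0.5000 + 0.5000
  = 1.0000 bits
H(T) = -[(3/8)·log₂(3/8) + (1/2)·log₂(1/2) + (1/8)·log₂(1/8)]
  = 0.5306 + 0.5000 + 0.3750
  = 1.4056 bits
H(S,T) = -[(1/2)·log₂(1/2) + (3/8)·log₂(3/8) + (1/8)·log₂(1/8)]
  = 0.5000 + 0.5306 + 0.3750
  = 1.4056 bits

I(S;T) = H(S) + H(T) - H(S,T)
  = 1.0000 + 1.4056 - 1.4056
  = 1.0000 bits

min(H(S), H(T)) = min(1.0000, 1.4056) = 1.0000 bits
Since 1.0000 ≤ 1.0000, the bound is satisfied ✓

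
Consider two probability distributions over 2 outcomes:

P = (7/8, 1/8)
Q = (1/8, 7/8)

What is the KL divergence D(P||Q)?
D(P||Q) = Σ P(i) log₂(P(i)/Q(i))
  i=0: (7/8) × log₂((7/8)/(1/8)) = (7/8) × log₂(7) = 2.4564
  i=1: (1/8) × log₂((1/8)/(7/8)) = (1/8) × log₂(1/7) = -0.3509
D(P||Q) = 2.4564 - 0.3509
  = 2.1055 bits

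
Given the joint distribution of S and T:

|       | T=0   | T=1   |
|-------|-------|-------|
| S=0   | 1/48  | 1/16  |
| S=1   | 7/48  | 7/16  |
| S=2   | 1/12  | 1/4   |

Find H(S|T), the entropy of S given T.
Marginal P(T) (column sums):
  P(T=0) = 1/48 + 7/48 + 1/12 = 1/4
  P(T=1) = 1/16 + 7/16 + 1/4 = 3/4

H(S|T) = -Σ P(S,T)·log₂ P(S|T), where P(S|T) = P(S,T) / P(T)
  (S=0,T=0): P(S|T) = (1/48)/(1/4) = 1/12;  -(1/48)·log₂(1/12) = 0.0747
  (S=0,T=1): P(S|T) = (1/16)/(3/4) = 1/12;  -(1/16)·log₂(1/12) = 0.2241
  (S=1,T=0): P(S|T) = (7/48)/(1/4) = 7/12;  -(7/48)·log₂(7/12) = 0.1134
  (S=1,T=1): P(S|T) = (7/16)/(3/4) = 7/12;  -(7/16)·log₂(7/12) = 0.3402
  (S=2,T=0): P(S|T) = (1/12)/(1/4) = 1/3;  -(1/12)·log₂(1/3) = 0.1321
  (S=2,T=1): P(S|T) = (1/4)/(3/4) = 1/3;  -(1/4)·log₂(1/3) = 0.3962
H(S|T) = 0.0747 + 0.2241 + 0.1134 + 0.3402 + 0.1321 + 0.3962
  = 1.2807 bits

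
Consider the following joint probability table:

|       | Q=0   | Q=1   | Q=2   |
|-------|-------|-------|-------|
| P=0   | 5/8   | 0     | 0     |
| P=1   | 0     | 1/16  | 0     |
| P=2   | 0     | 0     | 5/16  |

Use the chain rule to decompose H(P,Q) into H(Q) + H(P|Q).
By the chain rule: H(P,Q) = H(Q) + H(P|Q)

Marginal P(Q) (column sums):
  P(Q=0) = 5/8 + 0 + 0 = 5/8
  P(Q=1) = 0 + 1/16 + 0 = 1/16
  P(Q=2) = 0 + 0 + 5/16 = 5/16
H(Q) = -[(5/8)·log₂(5/8) + (1/16)·log₂(1/16) + (5/16)·log₂(5/16)]
  = 0.4238 + 0.2500 + 0.5244
  = 1.1982 bits
H(P|Q) = -Σ P(P,Q)·log₂ P(P|Q), where P(P|Q) = P(P,Q) / P(Q)
  (cells with P(P,Q) = 0 contribute 0)
  (P=0,Q=0): P(P|Q) = (5/8)/(5/8) = 1;  -(5/8)·log₂(1) = 0.0000
  (P=1,Q=1): P(P|Q) = (1/16)/(1/16) = 1;  -(1/16)·log₂(1) = 0.0000
  (P=2,Q=2): P(P|Q) = (5/16)/(5/16) = 1;  -(5/16)·log₂(1) = 0.0000
H(P|Q) = 0.0000 + 0.0000 + 0.0000
  = 0.0000 bits

H(P,Q) = H(Q) + H(P|Q) = 1.1982 + 0.0000 = 1.1982 bits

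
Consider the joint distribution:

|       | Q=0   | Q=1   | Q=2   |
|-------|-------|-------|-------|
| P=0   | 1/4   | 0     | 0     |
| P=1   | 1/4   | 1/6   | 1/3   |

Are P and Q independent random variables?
Marginal P(P) (row sums):
  P(P=0) = 1/4 + 0 + 0 = 1/4
  P(P=1) = 1/4 + 1/6 + 1/3 = 3/4
Marginal P(Q) (column sums):
  P(Q=0) = 1/4 + 1/4 = 1/2
  P(Q=1) = 0 + 1/6 = 1/6
  P(Q=2) = 0 + 1/3 = 1/3

P and Q are independent iff P(P=i,Q=j) = P(P=i)·P(Q=j) for every cell.
  P(P=0)·P(Q=0) = 1/4 × 1/2 = 1/8, but P(P=0,Q=0) = 1/4 ✗

No, P and Q are not independent. Quantitatively, I(P;Q) > 0:

H(P) = -[(1/4)·log₂(1/4) + (3/4)·log₂(3/4)]
  = 0.5000 + 0.3113
  = 0.8113 bits
H(Q) = -[(1/2)·log₂(1/2) + (1/6)·log₂(1/6) + (1/3)·log₂(1/3)]
  = 0.5000 + 0.4308 + 0.5283
  = 1.4591 bits
H(P,Q) = -[(1/4)·log₂(1/4) + (1/4)·log₂(1/4) + (1/6)·log₂(1/6) + (1/3)·log₂(1/3)]
  = 0.5000 + 0.5000 + 0.4308 + 0.5283
  = 1.9591 bits
I(P;Q) = H(P) + H(Q) - H(P,Q) = 0.8113 + 1.4591 - 1.9591 = 0.3113 bits > 0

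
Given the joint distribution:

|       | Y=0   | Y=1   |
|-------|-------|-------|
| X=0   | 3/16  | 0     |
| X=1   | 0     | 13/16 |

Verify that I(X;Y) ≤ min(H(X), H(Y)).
Marginal P(X) (row sums):
  P(X=0) = 3/16 + 0 = 3/16
  P(X=1) = 0 + 13/16 = 13/16
Marginal P(Y) (column sums):
  P(Y=0) = 3/16 + 0 = 3/16
  P(Y=1) = 0 + 13/16 = 13/16

H(X) = -[(3/16)·log₂(3/16) + (13/16)·log₂(13/16)]
  = 0.4528 + 0.2434
  = 0.6962 bits
H(Y) = -[(3/16)·log₂(3/16) + (13/16)·log₂(13/16)]
  = 0.4528 + 0.2434
  = 0.6962 bits
H(X,Y) = -[(3/16)·log₂(3/16) + (13/16)·log₂(13/16)]
  = 0.4528 + 0.2434
  = 0.6962 bits

I(X;Y) = H(X) + H(Y) - H(X,Y)
  = 0.6962 + 0.6962 - 0.6962
  = 0.6962 bits

min(H(X), H(Y)) = min(0.6962, 0.6962) = 0.6962 bits
Since 0.6962 ≤ 0.6962, the bound is satisfied ✓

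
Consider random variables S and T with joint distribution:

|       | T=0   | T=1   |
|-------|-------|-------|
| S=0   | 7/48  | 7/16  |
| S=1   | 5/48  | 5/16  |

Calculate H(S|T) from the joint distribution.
Marginal P(T) (column sums):
  P(T=0) = 7/48 + 5/48 = 1/4
  P(T=1) = 7/16 + 5/16 = 3/4

H(S|T) = -Σ P(S,T)·log₂ P(S|T), where P(S|T) = P(S,T) / P(T)
  (S=0,T=0): P(S|T) = (7/48)/(1/4) = 7/12;  -(7/48)·log₂(7/12) = 0.1134
  (S=0,T=1): P(S|T) = (7/16)/(3/4) = 7/12;  -(7/16)·log₂(7/12) = 0.3402
  (S=1,T=0): P(S|T) = (5/48)/(1/4) = 5/12;  -(5/48)·log₂(5/12) = 0.1316
  (S=1,T=1): P(S|T) = (5/16)/(3/4) = 5/12;  -(5/16)·log₂(5/12) = 0.3947
H(S|T) = 0.1134 + 0.3402 + 0.1316 + 0.3947
  = 0.9799 bits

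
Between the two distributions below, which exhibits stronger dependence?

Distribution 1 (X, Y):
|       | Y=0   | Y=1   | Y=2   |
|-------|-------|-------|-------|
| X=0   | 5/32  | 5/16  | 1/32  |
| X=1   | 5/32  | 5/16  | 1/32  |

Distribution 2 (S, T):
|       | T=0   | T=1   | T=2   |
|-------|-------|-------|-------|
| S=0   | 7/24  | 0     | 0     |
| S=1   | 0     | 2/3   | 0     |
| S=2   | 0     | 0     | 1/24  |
Distribution 1 (X, Y):
Marginal P(X) (row sums):
  P(X=0) = 5/32 + 5/16 + 1/32 = 1/2
  P(X=1) = 5/32 + 5/16 + 1/32 = 1/2
Marginal P(Y) (column sums):
  P(Y=0) = 5/32 + 5/32 = 5/16
  P(Y=1) = 5/16 + 5/16 = 5/8
  P(Y=2) = 1/32 + 1/32 = 1/16

H(X) = -[(1/2)·log₂(1/2) + (1/2)·log₂(1/2)]
  = 0.5000 + 0.5000
  = 1.0000 bits
H(Y) = -[(5/16)·log₂(5/16) + (5/8)·log₂(5/8) + (1/16)·log₂(1/16)]
  = 0.5244 + 0.4238 + 0.2500
  = 1.1982 bits
H(X,Y) = -[(5/32)·log₂(5/32) + (5/16)·log₂(5/16) + (1/32)·log₂(1/32) + (5/32)·log₂(5/32) + (5/16)·log₂(5/16) + (1/32)·log₂(1/32)]
  = 0.4184 + 0.5244 + 0.1563 + 0.4184 + 0.5244 + 0.1563
  = 2.1982 bits

I(X;Y) = H(X) + H(Y) - H(X,Y)
  = 1.0000 + 1.1982 - 2.1982
  = 0.0000 bits

Distribution 2 (S, T):
Marginal P(S) (row sums):
  P(S=0) = 7/24 + 0 + 0 = 7/24
  P(S=1) = 0 + 2/3 + 0 = 2/3
  P(S=2) = 0 + 0 + 1/24 = 1/24
Marginal P(T) (column sums):
  P(T=0) = 7/24 + 0 + 0 = 7/24
  P(T=1) = 0 + 2/3 + 0 = 2/3
  P(T=2) = 0 + 0 + 1/24 = 1/24

H(S) = -[(7/24)·log₂(7/24) + (2/3)·log₂(2/3) + (1/24)·log₂(1/24)]
  = 0.5185 + 0.3900 + 0.1910
  = 1.0995 bits
H(T) = -[(7/24)·log₂(7/24) + (2/3)·log₂(2/3) + (1/24)·log₂(1/24)]
  = 0.5185 + 0.3900 + 0.1910
  = 1.0995 bits
H(S,T) = -[(7/24)·log₂(7/24) + (2/3)·log₂(2/3) + (1/24)·log₂(1/24)]
  = 0.5185 + 0.3900 + 0.1910
  = 1.0995 bits

I(S;T) = H(S) + H(T) - H(S,T)
  = 1.0995 + 1.0995 - 1.0995
  = 1.0995 bits

I(S;T) = 1.0995 bits > I(X;Y) = 0.0000 bits, so (S, T) has the higher mutual information (stronger dependence).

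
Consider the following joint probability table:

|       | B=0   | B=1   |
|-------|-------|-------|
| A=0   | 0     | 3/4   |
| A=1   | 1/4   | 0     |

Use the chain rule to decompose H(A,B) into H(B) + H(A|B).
By the chain rule: H(A,B) = H(B) + H(A|B)

Marginal P(B) (column sums):
  P(B=0) = 0 + 1/4 = 1/4
  P(B=1) = 3/4 + 0 = 3/4
H(B) = -[(1/4)·log₂(1/4) + (3/4)·log₂(3/4)]
  = 0.5000 + 0.3113
  = 0.8113 bits
H(A|B) = -Σ P(A,B)·log₂ P(A|B), where P(A|B) = P(A,B) / P(B)
  (cells with P(A,B) = 0 contribute 0)
  (A=0,B=1): P(A|B) = (3/4)/(3/4) = 1;  -(3/4)·log₂(1) = 0.0000
  (A=1,B=0): P(A|B) = (1/4)/(1/4) = 1;  -(1/4)·log₂(1) = 0.0000
H(A|B) = 0.0000 + 0.0000
  = 0.0000 bits

H(A,B) = H(B) + H(A|B) = 0.8113 + 0.0000 = 0.8113 bits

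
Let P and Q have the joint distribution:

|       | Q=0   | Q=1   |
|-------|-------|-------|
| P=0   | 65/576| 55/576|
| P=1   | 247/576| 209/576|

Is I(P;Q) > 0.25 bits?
Marginal P(P) (row sums):
  P(P=0) = 65/576 + 55/576 = 5/24
  P(P=1) = 247/576 + 209/576 = 19/24
Marginal P(Q) (column sums):
  P(Q=0) = 65/576 + 247/576 = 13/24
  P(Q=1) = 55/576 + 209/576 = 11/24

H(P) = -[(5/24)·log₂(5/24) + (19/24)·log₂(19/24)]
  = 0.4715 + 0.2668
  = 0.7383 bits
H(Q) = -[(13/24)·log₂(13/24) + (11/24)·log₂(11/24)]
  = 0.4791 + 0.5159
  = 0.9950 bits
H(P,Q) = -[(65/576)·log₂(65/576) + (55/576)·log₂(55/576) + (247/576)·log₂(247/576) + (209/576)·log₂(209/576)]
  = 0.3552 + 0.3236 + 0.5238 + 0.5307
  = 1.7333 bits

I(P;Q) = H(P) + H(Q) - H(P,Q)
  = 0.7383 + 0.9950 - 1.7333
  = 0.0000 bits

No. I(P;Q) = 0.0000 bits, which is ≤ 0.25 bits.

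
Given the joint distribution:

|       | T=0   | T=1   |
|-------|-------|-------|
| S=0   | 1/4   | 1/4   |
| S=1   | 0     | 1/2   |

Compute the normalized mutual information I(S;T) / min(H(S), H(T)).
Marginal P(S) (row sums):
  P(S=0) = 1/4 + 1/4 = 1/2
  P(S=1) = 0 + 1/2 = 1/2
Marginal P(T) (column sums):
  P(T=0) = 1/4 + 0 = 1/4
  P(T=1) = 1/4 + 1/2 = 3/4

H(S) = -[(1/2)·log₂(1/2) + (1/2)·log₂(1/2)]
  = 0.5000 + 0.5000
  = 1.0000 bits
H(T) = -[(1/4)·log₂(1/4) + (3/4)·log₂(3/4)]
  = 0.5000 + 0.3113
  = 0.8113 bits
H(S,T) = -[(1/4)·log₂(1/4) + (1/4)·log₂(1/4) + (1/2)·log₂(1/2)]
  = 0.5000 + 0.5000 + 0.5000
  = 1.5000 bits

I(S;T) = H(S) + H(T) - H(S,T)
  = 1.0000 + 0.8113 - 1.5000
  = 0.3113 bits

min(H(S), H(T)) = min(1.0000, 0.8113) = 0.8113 bits
Normalized MI = 0.3113 / 0.8113 = 0.3837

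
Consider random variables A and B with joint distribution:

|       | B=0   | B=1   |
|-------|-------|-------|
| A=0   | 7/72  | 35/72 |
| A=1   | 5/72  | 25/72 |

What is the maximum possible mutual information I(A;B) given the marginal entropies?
The upper bound on mutual information is I(A;B) ≤ min(H(A), H(B)).

Marginal P(A) (row sums):
  P(A=0) = 7/72 + 35/72 = 7/12
  P(A=1) = 5/72 + 25/72 = 5/12
Marginal P(B) (column sums):
  P(B=0) = 7/72 + 5/72 = 1/6
  P(B=1) = 35/72 + 25/72 = 5/6

H(A) = -[(7/12)·log₂(7/12) + (5/12)·log₂(5/12)]
  = 0.4536 + 0.5263
  = 0.9799 bits
H(B) = -[(1/6)·log₂(1/6) + (5/6)·log₂(5/6)]
  = 0.4308 + 0.2192
  = 0.6500 bits

Maximum possible I(A;B) = min(0.9799, 0.6500) = 0.6500 bits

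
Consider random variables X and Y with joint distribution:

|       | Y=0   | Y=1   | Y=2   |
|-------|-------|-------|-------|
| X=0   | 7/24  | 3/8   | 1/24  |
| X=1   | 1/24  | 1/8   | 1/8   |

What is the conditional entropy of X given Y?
Marginal P(Y) (column sums):
  P(Y=0) = 7/24 + 1/24 = 1/3
  P(Y=1) = 3/8 + 1/8 = 1/2
  P(Y=2) = 1/24 + 1/8 = 1/6

H(X|Y) = -Σ P(X,Y)·log₂ P(X|Y), where P(X|Y) = P(X,Y) / P(Y)
  (X=0,Y=0): P(X|Y) = (7/24)/(1/3) = 7/8;  -(7/24)·log₂(7/8) = 0.0562
  (X=0,Y=1): P(X|Y) = (3/8)/(1/2) = 3/4;  -(3/8)·log₂(3/4) = 0.1556
  (X=0,Y=2): P(X|Y) = (1/24)/(1/6) = 1/4;  -(1/24)·log₂(1/4) = 0.0833
  (X=1,Y=0): P(X|Y) = (1/24)/(1/3) = 1/8;  -(1/24)·log₂(1/8) = 0.1250
  (X=1,Y=1): P(X|Y) = (1/8)/(1/2) = 1/4;  -(1/8)·log₂(1/4) = 0.2500
  (X=1,Y=2): P(X|Y) = (1/8)/(1/6) = 3/4;  -(1/8)·log₂(3/4) = 0.0519
H(X|Y) = 0.0562 + 0.1556 + 0.0833 + 0.1250 + 0.2500 + 0.0519
  = 0.7220 bits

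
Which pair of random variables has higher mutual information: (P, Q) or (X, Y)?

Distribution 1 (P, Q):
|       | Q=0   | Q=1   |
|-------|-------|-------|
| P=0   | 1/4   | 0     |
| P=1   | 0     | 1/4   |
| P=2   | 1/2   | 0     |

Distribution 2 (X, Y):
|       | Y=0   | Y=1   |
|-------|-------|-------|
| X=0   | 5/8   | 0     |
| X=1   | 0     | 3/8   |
Distribution 1 (P, Q):
Marginal P(P) (row sums):
  P(P=0) = 1/4 + 0 = 1/4
  P(P=1) = 0 + 1/4 = 1/4
  P(P=2) = 1/2 + 0 = 1/2
Marginal P(Q) (column sums):
  P(Q=0) = 1/4 + 0 + 1/2 = 3/4
  P(Q=1) = 0 + 1/4 + 0 = 1/4

H(P) = -[(1/4)·log₂(1/4) + (1/4)·log₂(1/4) + (1/2)·log₂(1/2)]
  = 0.5000 + 0.5000 + 0.5000
  = 1.5000 bits
H(Q) = -[(3/4)·log₂(3/4) + (1/4)·log₂(1/4)]
  = 0.3113 + 0.5000
  = 0.8113 bits
H(P,Q) = -[(1/4)·log₂(1/4) + (1/4)·log₂(1/4) + (1/2)·log₂(1/2)]
  = 0.5000 + 0.5000 + 0.5000
  = 1.5000 bits

I(P;Q) = H(P) + H(Q) - H(P,Q)
  = 1.5000 + 0.8113 - 1.5000
  = 0.8113 bits

Distribution 2 (X, Y):
Marginal P(X) (row sums):
  P(X=0) = 5/8 + 0 = 5/8
  P(X=1) = 0 + 3/8 = 3/8
Marginal P(Y) (column sums):
  P(Y=0) = 5/8 + 0 = 5/8
  P(Y=1) = 0 + 3/8 = 3/8

H(X) = -[(5/8)·log₂(5/8) + (3/8)·log₂(3/8)]
  = 0.4238 + 0.5306
  = 0.9544 bits
H(Y) = -[(5/8)·log₂(5/8) + (3/8)·log₂(3/8)]
  = 0.4238 + 0.5306
  = 0.9544 bits
H(X,Y) = -[(5/8)·log₂(5/8) + (3/8)·log₂(3/8)]
  = 0.4238 + 0.5306
  = 0.9544 bits

I(X;Y) = H(X) + H(Y) - H(X,Y)
  = 0.9544 + 0.9544 - 0.9544
  = 0.9544 bits

I(X;Y) = 0.9544 bits > I(P;Q) = 0.8113 bits, so (X, Y) has the higher mutual information (stronger dependence).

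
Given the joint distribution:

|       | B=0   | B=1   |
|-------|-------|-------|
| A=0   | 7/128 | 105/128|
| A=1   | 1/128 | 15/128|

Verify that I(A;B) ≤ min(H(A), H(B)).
Marginal P(A) (row sums):
  P(A=0) = 7/128 + 105/128 = 7/8
  P(A=1) = 1/128 + 15/128 = 1/8
Marginal P(B) (column sums):
  P(B=0) = 7/128 + 1/128 = 1/16
  P(B=1) = 105/128 + 15/128 = 15/16

H(A) = -[(7/8)·log₂(7/8) + (1/8)·log₂(1/8)]
  = 0.1686 + 0.3750
  = 0.5436 bits
H(B) = -[(1/16)·log₂(1/16) + (15/16)·log₂(15/16)]
  = 0.2500 + 0.0873
  = 0.3373 bits
H(A,B) = -[(7/128)·log₂(7/128) + (105/128)·log₂(105/128) + (1/128)·log₂(1/128) + (15/128)·log₂(15/128)]
  = 0.2293 + 0.2344 + 0.0547 + 0.3625
  = 0.8809 bits

I(A;B) = H(A) + H(B) - H(A,B)
  = 0.5436 + 0.3373 - 0.8809
  = 0.0000 bits

min(H(A), H(B)) = min(0.5436, 0.3373) = 0.3373 bits
Since 0.0000 ≤ 0.3373, the bound is satisfied ✓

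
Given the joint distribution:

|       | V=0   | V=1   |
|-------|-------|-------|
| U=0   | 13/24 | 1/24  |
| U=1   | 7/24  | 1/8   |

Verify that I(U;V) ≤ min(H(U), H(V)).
Marginal P(U) (row sums):
  P(U=0) = 13/24 + 1/24 = 7/12
  P(U=1) = 7/24 + 1/8 = 5/12
Marginal P(V) (column sums):
  P(V=0) = 13/24 + 7/24 = 5/6
  P(V=1) = 1/24 + 1/8 = 1/6

H(U) = -[(7/12)·log₂(7/12) + (5/12)·log₂(5/12)]
  = 0.4536 + 0.5263
  = 0.9799 bits
H(V) = -[(5/6)·log₂(5/6) + (1/6)·log₂(1/6)]
  = 0.2192 + 0.4308
  = 0.6500 bits
H(U,V) = -[(13/24)·log₂(13/24) + (1/24)·log₂(1/24) + (7/24)·log₂(7/24) + (1/8)·log₂(1/8)]
  = 0.4791 + 0.1910 + 0.5185 + 0.3750
  = 1.5636 bits

I(U;V) = H(U) + H(V) - H(U,V)
  = 0.9799 + 0.6500 - 1.5636
  = 0.0663 bits

min(H(U), H(V)) = min(0.9799, 0.6500) = 0.6500 bits
Since 0.0663 ≤ 0.6500, the bound is satisfied ✓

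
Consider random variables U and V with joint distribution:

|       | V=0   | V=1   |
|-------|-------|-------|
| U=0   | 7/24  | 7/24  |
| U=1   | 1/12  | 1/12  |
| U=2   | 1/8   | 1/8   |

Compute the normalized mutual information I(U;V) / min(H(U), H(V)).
Marginal P(U) (row sums):
  P(U=0) = 7/24 + 7/24 = 7/12
  P(U=1) = 1/12 + 1/12 = 1/6
  P(U=2) = 1/8 + 1/8 = 1/4
Marginal P(V) (column sums):
  P(V=0) = 7/24 + 1/12 + 1/8 = 1/2
  P(V=1) = 7/24 + 1/12 + 1/8 = 1/2

H(U) = -[(7/12)·log₂(7/12) + (1/6)·log₂(1/6) + (1/4)·log₂(1/4)]
  = 0.4536 + 0.4308 + 0.5000
  = 1.3844 bits
H(V) = -[(1/2)·log₂(1/2) + (1/2)·log₂(1/2)]
  = 0.5000 + 0.5000
  = 1.0000 bits
H(U,V) = -[(7/24)·log₂(7/24) + (7/24)·log₂(7/24) + (1/12)·log₂(1/12) + (1/12)·log₂(1/12) + (1/8)·log₂(1/8) + (1/8)·log₂(1/8)]
  = 0.5185 + 0.5185 + 0.2987 + 0.2987 + 0.3750 + 0.3750
  = 2.3844 bits

I(U;V) = H(U) + H(V) - H(U,V)
  = 1.3844 + 1.0000 - 2.3844
  = 0.0000 bits

min(H(U), H(V)) = min(1.3844, 1.0000) = 1.0000 bits
Normalized MI = 0.0000 / 1.0000 = 0.0000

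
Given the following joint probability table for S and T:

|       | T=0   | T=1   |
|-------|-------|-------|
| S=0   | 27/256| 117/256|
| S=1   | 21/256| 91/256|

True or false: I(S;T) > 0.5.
Marginal P(S) (row sums):
  P(S=0) = 27/256 + 117/256 = 9/16
  P(S=1) = 21/256 + 91/256 = 7/16
Marginal P(T) (column sums):
  P(T=0) = 27/256 + 21/256 = 3/16
  P(T=1) = 117/256 + 91/256 = 13/16

H(S) = -[(9/16)·log₂(9/16) + (7/16)·log₂(7/16)]
  = 0.4669 + 0.5218
  = 0.9887 bits
H(T) = -[(3/16)·log₂(3/16) + (13/16)·log₂(13/16)]
  = 0.4528 + 0.2434
  = 0.6962 bits
H(S,T) = -[(27/256)·log₂(27/256) + (117/256)·log₂(117/256) + (21/256)·log₂(21/256) + (91/256)·log₂(91/256)]
  = 0.3423 + 0.5163 + 0.2959 + 0.5304
  = 1.6849 bits

I(S;T) = H(S) + H(T) - H(S,T)
  = 0.9887 + 0.6962 - 1.6849
  = 0.0000 bits

False. I(S;T) = 0.0000 bits, which is ≤ 0.5 bits.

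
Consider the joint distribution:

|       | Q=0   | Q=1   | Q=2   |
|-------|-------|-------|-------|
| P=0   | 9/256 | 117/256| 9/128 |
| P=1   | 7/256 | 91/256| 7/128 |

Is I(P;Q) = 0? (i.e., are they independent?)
Marginal P(P) (row sums):
  P(P=0) = 9/256 + 117/256 + 9/128 = 9/16
  P(P=1) = 7/256 + 91/256 + 7/128 = 7/16
Marginal P(Q) (column sums):
  P(Q=0) = 9/256 + 7/256 = 1/16
  P(Q=1) = 117/256 + 91/256 = 13/16
  P(Q=2) = 9/128 + 7/128 = 1/8

P and Q are independent iff P(P=i,Q=j) = P(P=i)·P(Q=j) for every cell.
  P(P=0)·P(Q=0) = 9/16 × 1/16 = 9/256 = P(P=0,Q=0) ✓
  P(P=0)·P(Q=1) = 9/16 × 13/16 = 117/256 = P(P=0,Q=1) ✓
  P(P=0)·P(Q=2) = 9/16 × 1/8 = 9/128 = P(P=0,Q=2) ✓
  P(P=1)·P(Q=0) = 7/16 × 1/16 = 7/256 = P(P=1,Q=0) ✓
  P(P=1)·P(Q=1) = 7/16 × 13/16 = 91/256 = P(P=1,Q=1) ✓
  P(P=1)·P(Q=2) = 7/16 × 1/8 = 7/128 = P(P=1,Q=2) ✓

Yes, P and Q are independent: every cell factors, so I(P;Q) = 0 bits.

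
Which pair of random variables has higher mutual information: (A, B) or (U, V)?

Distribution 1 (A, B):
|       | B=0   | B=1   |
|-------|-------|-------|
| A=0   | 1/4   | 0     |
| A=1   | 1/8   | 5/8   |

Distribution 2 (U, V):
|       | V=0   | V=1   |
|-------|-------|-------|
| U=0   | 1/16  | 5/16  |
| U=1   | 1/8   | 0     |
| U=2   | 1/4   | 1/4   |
Distribution 1 (A, B):
Marginal P(A) (row sums):
  P(A=0) = 1/4 + 0 = 1/4
  P(A=1) = 1/8 + 5/8 = 3/4
Marginal P(B) (column sums):
  P(B=0) = 1/4 + 1/8 = 3/8
  P(B=1) = 0 + 5/8 = 5/8

H(A) = -[(1/4)·log₂(1/4) + (3/4)·log₂(3/4)]
  = 0.5000 + 0.3113
  = 0.8113 bits
H(B) = -[(3/8)·log₂(3/8) + (5/8)·log₂(5/8)]
  = 0.5306 + 0.4238
  = 0.9544 bits
H(A,B) = -[(1/4)·log₂(1/4) + (1/8)·log₂(1/8) + (5/8)·log₂(5/8)]
  = 0.5000 + 0.3750 + 0.4238
  = 1.2988 bits

I(A;B) = H(A) + H(B) - H(A,B)
  = 0.8113 + 0.9544 - 1.2988
  = 0.4669 bits

Distribution 2 (U, V):
Marginal P(U) (row sums):
  P(U=0) = 1/16 + 5/16 = 3/8
  P(U=1) = 1/8 + 0 = 1/8
  P(U=2) = 1/4 + 1/4 = 1/2
Marginal P(V) (column sums):
  P(V=0) = 1/16 + 1/8 + 1/4 = 7/16
  P(V=1) = 5/16 + 0 + 1/4 = 9/16

H(U) = -[(3/8)·log₂(3/8) + (1/8)·log₂(1/8) + (1/2)·log₂(1/2)]
  = 0.5306 + 0.3750 + 0.5000
  = 1.4056 bits
H(V) = -[(7/16)·log₂(7/16) + (9/16)·log₂(9/16)]
  = 0.5218 + 0.4669
  = 0.9887 bits
H(U,V) = -[(1/16)·log₂(1/16) + (5/16)·log₂(5/16) + (1/8)·log₂(1/8) + (1/4)·log₂(1/4) + (1/4)·log₂(1/4)]
  = 0.2500 + 0.5244 + 0.3750 + 0.5000 + 0.5000
  = 2.1494 bits

I(U;V) = H(U) + H(V) - H(U,V)
  = 1.4056 + 0.9887 - 2.1494
  = 0.2449 bits

I(A;B) = 0.4669 bits > I(U;V) = 0.2449 bits, so (A, B) has the higher mutual information (stronger dependence).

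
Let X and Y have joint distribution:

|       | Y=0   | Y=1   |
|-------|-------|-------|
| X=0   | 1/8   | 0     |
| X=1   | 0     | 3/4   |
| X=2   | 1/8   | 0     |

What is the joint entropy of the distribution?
H(X,Y) = -Σ P(X,Y) log₂ P(X,Y), summed over the non-zero cells:
H(X,Y) = -[(1/8)·log₂(1/8) + (3/4)·log₂(3/4) + (1/8)·log₂(1/8)]
  = 0.3750 + 0.3113 + 0.3750
  = 1.0613 bits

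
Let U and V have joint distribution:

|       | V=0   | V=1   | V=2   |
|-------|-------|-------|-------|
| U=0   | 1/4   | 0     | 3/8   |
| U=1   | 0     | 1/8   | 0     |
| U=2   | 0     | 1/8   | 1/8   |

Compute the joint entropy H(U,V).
H(U,V) = -Σ P(U,V) log₂ P(U,V), summed over the non-zero cells:
H(U,V) = -[(1/4)·log₂(1/4) + (3/8)·log₂(3/8) + (1/8)·log₂(1/8) + (1/8)·log₂(1/8) + (1/8)·log₂(1/8)]
  = 0.5000 + 0.5306 + 0.3750 + 0.3750 + 0.3750
  = 2.1556 bits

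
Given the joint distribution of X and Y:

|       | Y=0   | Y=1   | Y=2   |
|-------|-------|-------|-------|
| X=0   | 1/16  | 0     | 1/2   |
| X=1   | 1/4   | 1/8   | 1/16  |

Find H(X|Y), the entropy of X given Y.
Marginal P(Y) (column sums):
  P(Y=0) = 1/16 + 1/4 = 5/16
  P(Y=1) = 0 + 1/8 = 1/8
  P(Y=2) = 1/2 + 1/16 = 9/16

H(X|Y) = -Σ P(X,Y)·log₂ P(X|Y), where P(X|Y) = P(X,Y) / P(Y)
  (cells with P(X,Y) = 0 contribute 0)
  (X=0,Y=0): P(X|Y) = (1/16)/(5/16) = 1/5;  -(1/16)·log₂(1/5) = 0.1451
  (X=0,Y=2): P(X|Y) = (1/2)/(9/16) = 8/9;  -(1/2)·log₂(8/9) = 0.0850
  (X=1,Y=0): P(X|Y) = (1/4)/(5/16) = 4/5;  -(1/4)·log₂(4/5) = 0.0805
  (X=1,Y=1): P(X|Y) = (1/8)/(1/8) = 1;  -(1/8)·log₂(1) = 0.0000
  (X=1,Y=2): P(X|Y) = (1/16)/(9/16) = 1/9;  -(1/16)·log₂(1/9) = 0.1981
H(X|Y) = 0.1451 + 0.0850 + 0.0805 + 0.0000 + 0.1981
  = 0.5087 bits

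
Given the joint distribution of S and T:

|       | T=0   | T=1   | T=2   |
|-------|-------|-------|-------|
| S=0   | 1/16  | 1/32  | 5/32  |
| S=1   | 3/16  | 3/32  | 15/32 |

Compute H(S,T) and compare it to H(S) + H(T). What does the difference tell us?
Marginal P(S) (row sums):
  P(S=0) = 1/16 + 1/32 + 5/32 = 1/4
  P(S=1) = 3/16 + 3/32 + 15/32 = 3/4
Marginal P(T) (column sums):
  P(T=0) = 1/16 + 3/16 = 1/4
  P(T=1) = 1/32 + 3/32 = 1/8
  P(T=2) = 5/32 + 15/32 = 5/8

H(S,T) = -[(1/16)·log₂(1/16) + (1/32)·log₂(1/32) + (5/32)·log₂(5/32) + (3/16)·log₂(3/16) + (3/32)·log₂(3/32) + (15/32)·log₂(15/32)]
  = 0.2500 + 0.1563 + 0.4184 + 0.4528 + 0.3202 + 0.5124
  = 2.1101 bits
H(S) = -[(1/4)·log₂(1/4) + (3/4)·log₂(3/4)]
  = 0.5000 + 0.3113
  = 0.8113 bits
H(T) = -[(1/4)·log₂(1/4) + (1/8)·log₂(1/8) + (5/8)·log₂(5/8)]
  = 0.5000 + 0.3750 + 0.4238
  = 1.2988 bits

H(S) + H(T) = 0.8113 + 1.2988 = 2.1101 bits
Difference: H(S) + H(T) - H(S,T) = 2.1101 - 2.1101 = 0.0000 bits = I(S;T)

The difference is the mutual information; it is 0 here, so S and T are independent (the joint entropy equals the sum of the marginal entropies).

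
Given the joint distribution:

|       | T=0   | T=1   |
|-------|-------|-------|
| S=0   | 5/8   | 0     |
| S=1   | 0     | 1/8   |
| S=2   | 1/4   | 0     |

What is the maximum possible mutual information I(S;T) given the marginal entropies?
The upper bound on mutual information is I(S;T) ≤ min(H(S), H(T)).

Marginal P(S) (row sums):
  P(S=0) = 5/8 + 0 = 5/8
  P(S=1) = 0 + 1/8 = 1/8
  P(S=2) = 1/4 + 0 = 1/4
Marginal P(T) (column sums):
  P(T=0) = 5/8 + 0 + 1/4 = 7/8
  P(T=1) = 0 + 1/8 + 0 = 1/8

H(S) = -[(5/8)·log₂(5/8) + (1/8)·log₂(1/8) + (1/4)·log₂(1/4)]
  = 0.4238 + 0.3750 + 0.5000
  = 1.2988 bits
H(T) = -[(7/8)·log₂(7/8) + (1/8)·log₂(1/8)]
  = 0.1686 + 0.3750
  = 0.5436 bits

Maximum possible I(S;T) = min(1.2988, 0.5436) = 0.5436 bits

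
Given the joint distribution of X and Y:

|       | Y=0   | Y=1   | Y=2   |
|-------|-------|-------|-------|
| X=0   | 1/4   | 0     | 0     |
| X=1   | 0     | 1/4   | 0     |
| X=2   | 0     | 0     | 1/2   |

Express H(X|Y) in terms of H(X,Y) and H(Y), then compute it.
H(X|Y) = H(X,Y) - H(Y)

Marginal P(Y) (column sums):
  P(Y=0) = 1/4 + 0 + 0 = 1/4
  P(Y=1) = 0 + 1/4 + 0 = 1/4
  P(Y=2) = 0 + 0 + 1/2 = 1/2

H(X,Y) = -[(1/4)·log₂(1/4) + (1/4)·log₂(1/4) + (1/2)·log₂(1/2)]
  = 0.5000 + 0.5000 + 0.5000
  = 1.5000 bits
H(Y) = -[(1/4)·log₂(1/4) + (1/4)·log₂(1/4) + (1/2)·log₂(1/2)]
  = 0.5000 + 0.5000 + 0.5000
  = 1.5000 bits

H(X|Y) = 1.5000 - 1.5000 = 0.0000 bits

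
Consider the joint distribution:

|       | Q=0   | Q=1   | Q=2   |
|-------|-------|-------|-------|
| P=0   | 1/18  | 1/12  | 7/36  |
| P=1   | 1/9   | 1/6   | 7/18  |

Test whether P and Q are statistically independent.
Marginal P(P) (row sums):
  P(P=0) = 1/18 + 1/12 + 7/36 = 1/3
  P(P=1) = 1/9 + 1/6 + 7/18 = 2/3
Marginal P(Q) (column sums):
  P(Q=0) = 1/18 + 1/9 = 1/6
  P(Q=1) = 1/12 + 1/6 = 1/4
  P(Q=2) = 7/36 + 7/18 = 7/12

P and Q are independent iff P(P=i,Q=j) = P(P=i)·P(Q=j) for every cell.
  P(P=0)·P(Q=0) = 1/3 × 1/6 = 1/18 = P(P=0,Q=0) ✓
  P(P=0)·P(Q=1) = 1/3 × 1/4 = 1/12 = P(P=0,Q=1) ✓
  P(P=0)·P(Q=2) = 1/3 × 7/12 = 7/36 = P(P=0,Q=2) ✓
  P(P=1)·P(Q=0) = 2/3 × 1/6 = 1/9 = P(P=1,Q=0) ✓
  P(P=1)·P(Q=1) = 2/3 × 1/4 = 1/6 = P(P=1,Q=1) ✓
  P(P=1)·P(Q=2) = 2/3 × 7/12 = 7/18 = P(P=1,Q=2) ✓

Yes, P and Q are independent: every cell factors, so I(P;Q) = 0 bits.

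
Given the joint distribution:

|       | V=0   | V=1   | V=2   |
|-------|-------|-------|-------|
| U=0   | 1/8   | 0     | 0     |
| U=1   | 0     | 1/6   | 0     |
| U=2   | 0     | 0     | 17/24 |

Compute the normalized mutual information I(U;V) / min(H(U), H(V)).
Marginal P(U) (row sums):
  P(U=0) = 1/8 + 0 + 0 = 1/8
  P(U=1) = 0 + 1/6 + 0 = 1/6
  P(U=2) = 0 + 0 + 17/24 = 17/24
Marginal P(V) (column sums):
  P(V=0) = 1/8 + 0 + 0 = 1/8
  P(V=1) = 0 + 1/6 + 0 = 1/6
  P(V=2) = 0 + 0 + 17/24 = 17/24

H(U) = -[(1/8)·log₂(1/8) + (1/6)·log₂(1/6) + (17/24)·log₂(17/24)]
  = 0.3750 + 0.4308 + 0.3524
  = 1.1582 bits
H(V) = -[(1/8)·log₂(1/8) + (1/6)·log₂(1/6) + (17/24)·log₂(17/24)]
  = 0.3750 + 0.4308 + 0.3524
  = 1.1582 bits
H(U,V) = -[(1/8)·log₂(1/8) + (1/6)·log₂(1/6) + (17/24)·log₂(17/24)]
  = 0.3750 + 0.4308 + 0.3524
  = 1.1582 bits

I(U;V) = H(U) + H(V) - H(U,V)
  = 1.1582 + 1.1582 - 1.1582
  = 1.1582 bits

min(H(U), H(V)) = min(1.1582, 1.1582) = 1.1582 bits
Normalized MI = 1.1582 / 1.1582 = 1.0000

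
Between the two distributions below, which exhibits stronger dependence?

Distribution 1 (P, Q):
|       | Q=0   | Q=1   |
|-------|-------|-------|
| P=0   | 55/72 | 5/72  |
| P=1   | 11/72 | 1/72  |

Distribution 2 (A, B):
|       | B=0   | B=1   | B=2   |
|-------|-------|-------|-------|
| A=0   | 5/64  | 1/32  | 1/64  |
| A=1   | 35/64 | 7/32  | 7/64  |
Distribution 1 (P, Q):
Marginal P(P) (row sums):
  P(P=0) = 55/72 + 5/72 = 5/6
  P(P=1) = 11/72 + 1/72 = 1/6
Marginal P(Q) (column sums):
  P(Q=0) = 55/72 + 11/72 = 11/12
  P(Q=1) = 5/72 + 1/72 = 1/12

H(P) = -[(5/6)·log₂(5/6) + (1/6)·log₂(1/6)]
  = 0.2192 + 0.4308
  = 0.6500 bits
H(Q) = -[(11/12)·log₂(11/12) + (1/12)·log₂(1/12)]
  = 0.1151 + 0.2987
  = 0.4138 bits
H(P,Q) = -[(55/72)·log₂(55/72) + (5/72)·log₂(5/72) + (11/72)·log₂(11/72) + (1/72)·log₂(1/72)]
  = 0.2968 + 0.2672 + 0.4141 + 0.0857
  = 1.0638 bits

I(P;Q) = H(P) + H(Q) - H(P,Q)
  = 0.6500 + 0.4138 - 1.0638
  = 0.0000 bits

Distribution 2 (A, B):
Marginal P(A) (row sums):
  P(A=0) = 5/64 + 1/32 + 1/64 = 1/8
  P(A=1) = 35/64 + 7/32 + 7/64 = 7/8
Marginal P(B) (column sums):
  P(B=0) = 5/64 + 35/64 = 5/8
  P(B=1) = 1/32 + 7/32 = 1/4
  P(B=2) = 1/64 + 7/64 = 1/8

H(A) = -[(1/8)·log₂(1/8) + (7/8)·log₂(7/8)]
  = 0.3750 + 0.1686
  = 0.5436 bits
H(B) = -[(5/8)·log₂(5/8) + (1/4)·log₂(1/4) + (1/8)·log₂(1/8)]
  = 0.4238 + 0.5000 + 0.3750
  = 1.2988 bits
H(A,B) = -[(5/64)·log₂(5/64) + (1/32)·log₂(1/32) + (1/64)·log₂(1/64) + (35/64)·log₂(35/64) + (7/32)·log₂(7/32) + (7/64)·log₂(7/64)]
  = 0.2873 + 0.1563 + 0.0938 + 0.4762 + 0.4796 + 0.3492
  = 1.8424 bits

I(A;B) = H(A) + H(B) - H(A,B)
  = 0.5436 + 1.2988 - 1.8424
  = 0.0000 bits

Both joint tables factor as the product of their marginals, so I(P;Q) = I(A;B) = 0 bits: neither is larger (both pairs are independent).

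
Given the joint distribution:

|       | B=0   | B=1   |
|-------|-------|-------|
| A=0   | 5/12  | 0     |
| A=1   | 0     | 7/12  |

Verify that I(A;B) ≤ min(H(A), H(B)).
Marginal P(A) (row sums):
  P(A=0) = 5/12 + 0 = 5/12
  P(A=1) = 0 + 7/12 = 7/12
Marginal P(B) (column sums):
  P(B=0) = 5/12 + 0 = 5/12
  P(B=1) = 0 + 7/12 = 7/12

H(A) = -[(5/12)·log₂(5/12) + (7/12)·log₂(7/12)]
  = 0.5263 + 0.4536
  = 0.9799 bits
H(B) = -[(5/12)·log₂(5/12) + (7/12)·log₂(7/12)]
  = 0.5263 + 0.4536
  = 0.9799 bits
H(A,B) = -[(5/12)·log₂(5/12) + (7/12)·log₂(7/12)]
  = 0.5263 + 0.4536
  = 0.9799 bits

I(A;B) = H(A) + H(B) - H(A,B)
  = 0.9799 + 0.9799 - 0.9799
  = 0.9799 bits

min(H(A), H(B)) = min(0.9799, 0.9799) = 0.9799 bits
Since 0.9799 ≤ 0.9799, the bound is satisfied ✓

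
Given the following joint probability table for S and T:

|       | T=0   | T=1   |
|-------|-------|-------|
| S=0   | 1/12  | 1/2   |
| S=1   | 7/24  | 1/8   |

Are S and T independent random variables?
Marginal P(S) (row sums):
  P(S=0) = 1/12 + 1/2 = 7/12
  P(S=1) = 7/24 + 1/8 = 5/12
Marginal P(T) (column sums):
  P(T=0) = 1/12 + 7/24 = 3/8
  P(T=1) = 1/2 + 1/8 = 5/8

S and T are independent iff P(S=i,T=j) = P(S=i)·P(T=j) for every cell.
  P(S=0)·P(T=0) = 7/12 × 3/8 = 7/32, but P(S=0,T=0) = 1/12 ✗

No, S and T are not independent. Quantitatively, I(S;T) > 0:

H(S) = -[(7/12)·log₂(7/12) + (5/12)·log₂(5/12)]
  = 0.4536 + 0.5263
  = 0.9799 bits
H(T) = -[(3/8)·log₂(3/8) + (5/8)·log₂(5/8)]
  = 0.5306 + 0.4238
  = 0.9544 bits
H(S,T) = -[(1/12)·log₂(1/12) + (1/2)·log₂(1/2) + (7/24)·log₂(7/24) + (1/8)·log₂(1/8)]
  = 0.2987 + 0.5000 + 0.5185 + 0.3750
  = 1.6922 bits
I(S;T) = H(S) + H(T) - H(S,T) = 0.9799 + 0.9544 - 1.6922 = 0.2421 bits > 0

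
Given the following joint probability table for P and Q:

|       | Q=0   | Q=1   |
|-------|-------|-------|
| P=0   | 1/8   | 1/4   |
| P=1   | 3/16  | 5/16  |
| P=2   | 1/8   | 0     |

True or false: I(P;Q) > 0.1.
Marginal P(P) (row sums):
  P(P=0) = 1/8 + 1/4 = 3/8
  P(P=1) = 3/16 + 5/16 = 1/2
  P(P=2) = 1/8 + 0 = 1/8
Marginal P(Q) (column sums):
  P(Q=0) = 1/8 + 3/16 + 1/8 = 7/16
  P(Q=1) = 1/4 + 5/16 + 0 = 9/16

H(P) = -[(3/8)·log₂(3/8) + (1/2)·log₂(1/2) + (1/8)·log₂(1/8)]
  = 0.5306 + 0.5000 + 0.3750
  = 1.4056 bits
H(Q) = -[(7/16)·log₂(7/16) + (9/16)·log₂(9/16)]
  = 0.5218 + 0.4669
  = 0.9887 bits
H(P,Q) = -[(1/8)·log₂(1/8) + (1/4)·log₂(1/4) + (3/16)·log₂(3/16) + (5/16)·log₂(5/16) + (1/8)·log₂(1/8)]
  = 0.3750 + 0.5000 + 0.4528 + 0.5244 + 0.3750
  = 2.2272 bits

I(P;Q) = H(P) + H(Q) - H(P,Q)
  = 1.4056 + 0.9887 - 2.2272
  = 0.1671 bits

True. I(P;Q) = 0.1671 bits, which is > 0.1 bits.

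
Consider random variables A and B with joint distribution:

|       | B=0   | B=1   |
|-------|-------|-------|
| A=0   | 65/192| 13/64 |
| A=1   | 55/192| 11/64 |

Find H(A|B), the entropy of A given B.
Marginal P(B) (column sums):
  P(B=0) = 65/192 + 55/192 = 5/8
  P(B=1) = 13/64 + 11/64 = 3/8

H(A|B) = -Σ P(A,B)·log₂ P(A|B), where P(A|B) = P(A,B) / P(B)
  (A=0,B=0): P(A|B) = (65/192)/(5/8) = 13/24;  -(65/192)·log₂(13/24) = 0.2994
  (A=0,B=1): P(A|B) = (13/64)/(3/8) = 13/24;  -(13/64)·log₂(13/24) = 0.1797
  (A=1,B=0): P(A|B) = (55/192)/(5/8) = 11/24;  -(55/192)·log₂(11/24) = 0.3224
  (A=1,B=1): P(A|B) = (11/64)/(3/8) = 11/24;  -(11/64)·log₂(11/24) = 0.1935
H(A|B) = 0.2994 + 0.1797 + 0.3224 + 0.1935
  = 0.9950 bits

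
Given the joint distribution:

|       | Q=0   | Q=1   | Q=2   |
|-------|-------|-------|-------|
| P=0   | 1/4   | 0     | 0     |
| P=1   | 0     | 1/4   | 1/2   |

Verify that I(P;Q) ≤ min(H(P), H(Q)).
Marginal P(P) (row sums):
  P(P=0) = 1/4 + 0 + 0 = 1/4
  P(P=1) = 0 + 1/4 + 1/2 = 3/4
Marginal P(Q) (column sums):
  P(Q=0) = 1/4 + 0 = 1/4
  P(Q=1) = 0 + 1/4 = 1/4
  P(Q=2) = 0 + 1/2 = 1/2

H(P) = -[(1/4)·log₂(1/4) + (3/4)·log₂(3/4)]
  = 0.5000 + 0.3113
  = 0.8113 bits
H(Q) = -[(1/4)·log₂(1/4) + (1/4)·log₂(1/4) + (1/2)·log₂(1/2)]
  = 0.5000 + 0.5000 + 0.5000
  = 1.5000 bits
H(P,Q) = -[(1/4)·log₂(1/4) + (1/4)·log₂(1/4) + (1/2)·log₂(1/2)]
  = 0.5000 + 0.5000 + 0.5000
  = 1.5000 bits

I(P;Q) = H(P) + H(Q) - H(P,Q)
  = 0.8113 + 1.5000 - 1.5000
  = 0.8113 bits

min(H(P), H(Q)) = min(0.8113, 1.5000) = 0.8113 bits
Since 0.8113 ≤ 0.8113, the bound is satisfied ✓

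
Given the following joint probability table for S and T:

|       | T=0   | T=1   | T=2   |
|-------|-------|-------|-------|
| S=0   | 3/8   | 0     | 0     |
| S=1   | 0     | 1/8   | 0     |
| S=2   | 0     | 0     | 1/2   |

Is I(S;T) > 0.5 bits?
Marginal P(S) (row sums):
  P(S=0) = 3/8 + 0 + 0 = 3/8
  P(S=1) = 0 + 1/8 + 0 = 1/8
  P(S=2) = 0 + 0 + 1/2 = 1/2
Marginal P(T) (column sums):
  P(T=0) = 3/8 + 0 + 0 = 3/8
  P(T=1) = 0 + 1/8 + 0 = 1/8
  P(T=2) = 0 + 0 + 1/2 = 1/2

H(S) = -[(3/8)·log₂(3/8) + (1/8)·log₂(1/8) + (1/2)·log₂(1/2)]
  = 0.5306 + 0.3750 + 0.5000
  = 1.4056 bits
H(T) = -[(3/8)·log₂(3/8) + (1/8)·log₂(1/8) + (1/2)·log₂(1/2)]
  = 0.5306 + 0.3750 + 0.5000
  = 1.4056 bits
H(S,T) = -[(3/8)·log₂(3/8) + (1/8)·log₂(1/8) + (1/2)·log₂(1/2)]
  = 0.5306 + 0.3750 + 0.5000
  = 1.4056 bits

I(S;T) = H(S) + H(T) - H(S,T)
  = 1.4056 + 1.4056 - 1.4056
  = 1.4056 bits

Yes. I(S;T) = 1.4056 bits, which is > 0.5 bits.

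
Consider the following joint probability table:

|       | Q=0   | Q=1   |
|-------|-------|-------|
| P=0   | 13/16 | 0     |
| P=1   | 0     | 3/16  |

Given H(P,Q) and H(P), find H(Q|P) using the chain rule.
From the chain rule: H(P,Q) = H(P) + H(Q|P)
Therefore: H(Q|P) = H(P,Q) - H(P)

H(P,Q) = -[(13/16)·log₂(13/16) + (3/16)·log₂(3/16)]
  = 0.2434 + 0.4528
  = 0.6962 bits
Marginal P(P) (row sums):
  P(P=0) = 13/16 + 0 = 13/16
  P(P=1) = 0 + 3/16 = 3/16
H(P) = -[(13/16)·log₂(13/16) + (3/16)·log₂(3/16)]
  = 0.2434 + 0.4528
  = 0.6962 bits

H(Q|P) = 0.6962 - 0.6962 = 0.0000 bits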